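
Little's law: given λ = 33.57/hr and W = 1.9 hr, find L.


L = λW = 33.57·1.9 = 63.7830

Final: 63.7830


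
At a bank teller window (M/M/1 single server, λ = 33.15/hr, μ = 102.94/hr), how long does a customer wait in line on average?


ρ = 33.15/102.94 = 0.3220
Wq = ρ/(μ−λ) = 0.3220/(102.94 − 33.15) = 0.3220/69.79 = 0.004614 hr

Final: 0.004614 hr


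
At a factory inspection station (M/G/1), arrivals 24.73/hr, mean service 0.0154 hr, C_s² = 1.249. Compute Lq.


ρ = λ·E[S] = 24.73·0.0154 = 0.3808
Lq = ρ²(1+C_s²)/(2(1−ρ)) = 0.1450·(1+1.249)/(2·0.6192)
= 0.1450·2.2490/1.2383 = 0.26342

Final: 0.26342


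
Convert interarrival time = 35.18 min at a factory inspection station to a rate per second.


λ = 1/(interarrival time) in consistent units.
1 second = 0.0166667 min, so λ = 0.0166667/35.18 = 0.0004738 per second

Final: 0.0004738 /sec


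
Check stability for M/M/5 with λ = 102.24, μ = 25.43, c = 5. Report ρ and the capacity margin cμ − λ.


Total capacity cμ = 5·25.43 = 127.15/hr
ρ = λ/(cμ) = 102.24/127.15 = 0.8041
Stable ⇔ ρ < 1: YES
Spare capacity = cμ − λ = 127.15 − 102.24 = 24.91/hr

Final: ρ = 0.8041; stable; margin = 24.91/hr


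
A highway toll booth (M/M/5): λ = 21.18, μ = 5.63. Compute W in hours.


a = 3.7620; ρ = 0.7524; P₀ = 0.018376
Lq = P₀·a^c·ρ/(c!(1−ρ)²) = 1.41614
Wq = Lq/λ = 1.41614/21.18 = 0.06686 hr
W = Wq + 1/μ = 0.06686 + 0.17762 = 0.24448 hr

Final: 0.24448 hr


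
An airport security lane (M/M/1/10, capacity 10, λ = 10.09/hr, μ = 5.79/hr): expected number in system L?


ρ = 10.09/5.79 = 1.7427
L = ρ[1 − (K+1)ρ^K + Kρ^(K+1)] / [(1−ρ)(1−ρ^(K+1))]
Numerator: 1.7427·(1 − 11·258.300963 + 10·450.130693) = 2894.551486
Denominator: (-0.7427)·(-449.130693) = 333.551292
L = 2894.551486/333.551292 = 8.6780

Final: 8.6780


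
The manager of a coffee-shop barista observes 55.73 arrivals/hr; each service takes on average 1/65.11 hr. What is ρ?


ρ = λ/μ = 55.73/65.11 = 0.8559

Final: 0.8559


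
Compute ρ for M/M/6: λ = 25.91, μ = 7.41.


ρ = λ/(cμ) = 25.91/(6·7.41) = 25.91/44.46 = 0.5828

Final: 0.5828


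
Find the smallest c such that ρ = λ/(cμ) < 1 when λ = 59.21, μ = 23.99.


Stability requires cμ > λ ⇔ c > λ/μ.
λ/μ = 59.21/23.99 = 2.4681
Minimum integer c = ⌊2.4681⌋ + 1 = 3
Check: 3·23.99 = 71.97 > 59.21, while 2·23.99 = 47.98 ≤ 59.21

Final: 3 servers


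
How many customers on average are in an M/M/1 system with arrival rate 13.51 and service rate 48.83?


ρ = λ/μ = 13.51/48.83 = 0.2767
L = ρ/(1−ρ) = 0.2767/(1 − 0.2767) = 0.2767/0.7233 = 0.3825

Final: 0.3825


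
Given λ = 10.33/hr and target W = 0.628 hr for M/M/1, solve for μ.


W = 1/(μ−λ) ⇒ μ − λ = 1/W = 1/0.628 = 1.5924
μ = λ + 1/W = 10.33 + 1.5924 = 11.9224 per hr

Final: 11.9224 /hr


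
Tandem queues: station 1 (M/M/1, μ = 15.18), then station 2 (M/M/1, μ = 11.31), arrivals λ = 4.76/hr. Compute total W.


Each node sees arrival rate λ = 4.76/hr (tandem ⇒ throughput preserved).
W₁ = 1/(μ₁−λ) = 1/(15.18−4.76) = 0.09597 hr
W₂ = 1/(μ₂−λ) = 1/(11.31−4.76) = 0.15267 hr
W_total = W₁ + W₂ = 0.09597 + 0.15267 = 0.24864 hr

Final: 0.24864 hr


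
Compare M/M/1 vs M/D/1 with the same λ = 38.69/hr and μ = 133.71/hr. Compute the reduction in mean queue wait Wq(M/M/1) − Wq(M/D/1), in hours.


ρ = 38.69/133.71 = 0.2894
Wq(M/M/1) = ρ/(μ−λ) = 0.2894/95.02 = 0.003045 hr
Wq(M/D/1) = ρ/(2(μ−λ)) = 0.001523 hr
Savings = 0.003045 − 0.001523 = 0.001523 hr

Final: 0.001523 hr


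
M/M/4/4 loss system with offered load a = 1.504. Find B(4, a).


B(c,a) = (a^c/c!) / Σ_{k=0}^{c} a^k/k!
a^4/4! = 0.213197
Σ terms (k=0..4): 1.00000 + 1.50400 + 1.13101 + 0.56701 + 0.21320 = 4.415217
B = 0.213197/4.415217 = 0.048287

Final: 0.048287


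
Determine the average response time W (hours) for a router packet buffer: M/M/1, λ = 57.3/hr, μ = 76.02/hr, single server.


W = 1/(μ−λ) = 1/(76.02 − 57.3) = 1/18.72 = 0.05342 hr

Final: 0.05342 hr


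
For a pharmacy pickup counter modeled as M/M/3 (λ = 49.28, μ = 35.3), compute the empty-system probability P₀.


a = λ/μ = 49.28/35.3 = 1.3960; ρ = a/c = 0.4653
Σ_{k=0}^{2} a^k/k! (terms k=0..2) = 1.00000 + 1.39603 + 0.97446 = 3.37049
Tail: a^3/(3!(1−ρ)) = 2.72075/(6·0.5347) = 0.84813
P₀ = 1/(3.37049 + 0.84813) = 1/4.21862 = 0.237044

Final: 0.237044


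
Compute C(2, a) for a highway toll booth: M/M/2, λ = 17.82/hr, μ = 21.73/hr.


a = λ/μ = 0.8201; ρ = a/2 = 0.4100
P₀ = 0.418407 (from M/M/c formula)
C(c,a) = [a^c/(c!(1−ρ))]·P₀ = [0.67251/(2·0.5900)]·0.418407
= 0.56995·0.418407 = 0.238472

Final: 0.238472


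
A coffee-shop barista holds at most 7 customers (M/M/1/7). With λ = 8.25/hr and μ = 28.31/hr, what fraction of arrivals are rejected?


ρ = λ/μ = 8.25/28.31 = 0.2914
P_K = (1−ρ)ρ^K/(1−ρ^(K+1)) = (0.7086·0.0001785)/(1 − 0.00005201)
= 0.0001265/0.999948 = 0.0001265

Final: 0.0001265


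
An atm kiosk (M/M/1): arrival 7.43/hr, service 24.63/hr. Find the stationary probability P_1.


ρ = 7.43/24.63 = 0.3017
P_n = (1−ρ)·ρ^n = (1 − 0.3017)·0.3017^1 = 0.6983·0.301665 = 0.210663

Final: 0.210663


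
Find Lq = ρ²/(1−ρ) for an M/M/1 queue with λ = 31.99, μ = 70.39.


ρ = 31.99/70.39 = 0.4545
Lq = ρ²/(1−ρ) = 0.2065/0.5455 = 0.3786

Final: 0.3786


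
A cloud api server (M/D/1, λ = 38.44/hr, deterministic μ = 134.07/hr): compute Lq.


ρ = 38.44/134.07 = 0.2867
M/D/1: Lq = ρ²/(2(1−ρ)) = 0.08221/(2·0.7133) = 0.05763

Final: 0.05763


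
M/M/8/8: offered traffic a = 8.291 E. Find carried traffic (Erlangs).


B(8,8.291) = 0.251572 (Erlang-B)
Carried load = a(1 − B) = 8.291·(1 − 0.251572) = 8.291·0.748428 = 6.2052 E

Final: 6.2052 Erlangs


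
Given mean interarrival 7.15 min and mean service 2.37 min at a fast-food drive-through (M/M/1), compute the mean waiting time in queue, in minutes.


λ = 60/7.15 = 8.3916 /hr
μ = 60/2.37 = 25.3165 /hr
ρ = λ/μ = 8.3916/25.3165 = 0.3315
Wq = ρ/(μ−λ) = 0.3315/(25.3165−8.3916) = 0.01958 hr
In minutes: 0.01958·60 = 1.175 min

Final: 1.175 min


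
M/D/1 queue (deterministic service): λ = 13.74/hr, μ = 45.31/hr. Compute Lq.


ρ = 13.74/45.31 = 0.3032
M/D/1: Lq = ρ²/(2(1−ρ)) = 0.09196/(2·0.6968) = 0.06599

Final: 0.06599


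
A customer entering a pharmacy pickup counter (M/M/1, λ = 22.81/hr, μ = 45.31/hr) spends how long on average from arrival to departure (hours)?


W = 1/(μ−λ) = 1/(45.31 − 22.81) = 1/22.50 = 0.04444 hr

Final: 0.04444 hr


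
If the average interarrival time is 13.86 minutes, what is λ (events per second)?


λ = 1/(interarrival time) in consistent units.
1 second = 0.0166667 min, so λ = 0.0166667/13.86 = 0.001203 per second

Final: 0.001203 /sec


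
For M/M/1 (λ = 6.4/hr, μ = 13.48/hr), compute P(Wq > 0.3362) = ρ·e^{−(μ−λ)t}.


ρ = 6.4/13.48 = 0.4748
P(Wq > t) = ρ·e^{−(μ−λ)t} = 0.4748·e^{−2.3803}
= 0.4748·0.092523 = 0.043928

Final: 0.043928


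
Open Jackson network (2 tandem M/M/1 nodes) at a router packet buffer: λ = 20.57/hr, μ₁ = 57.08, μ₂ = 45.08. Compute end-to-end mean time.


Each node sees arrival rate λ = 20.57/hr (tandem ⇒ throughput preserved).
W₁ = 1/(μ₁−λ) = 1/(57.08−20.57) = 0.02739 hr
W₂ = 1/(μ₂−λ) = 1/(45.08−20.57) = 0.04080 hr
W_total = W₁ + W₂ = 0.02739 + 0.04080 = 0.06819 hr

Final: 0.06819 hr


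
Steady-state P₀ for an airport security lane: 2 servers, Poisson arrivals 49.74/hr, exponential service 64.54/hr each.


a = λ/μ = 49.74/64.54 = 0.7707; ρ = a/c = 0.3853
Σ_{k=0}^{1} a^k/k! (terms k=0..1) = 1.00000 + 0.77068 = 1.77068
Tail: a^2/(2!(1−ρ)) = 0.59396/(2·0.6147) = 0.48316
P₀ = 1/(1.77068 + 0.48316) = 1/2.25384 = 0.443686

Final: 0.443686


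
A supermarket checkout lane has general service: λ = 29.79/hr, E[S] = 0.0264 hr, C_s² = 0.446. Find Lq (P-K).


ρ = λ·E[S] = 29.79·0.0264 = 0.7865
Lq = ρ²(1+C_s²)/(2(1−ρ)) = 0.6185·(1+0.446)/(2·0.2135)
= 0.6185·1.4460/0.4271 = 2.09411

Final: 2.09411


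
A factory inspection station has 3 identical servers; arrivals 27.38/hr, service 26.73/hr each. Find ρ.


ρ = λ/(cμ) = 27.38/(3·26.73) = 27.38/80.19 = 0.3414

Final: 0.3414


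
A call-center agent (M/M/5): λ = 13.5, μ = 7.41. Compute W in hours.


a = 1.8219; ρ = 0.3644; P₀ = 0.160992
Lq = P₀·a^c·ρ/(c!(1−ρ)²) = 0.02429
Wq = Lq/λ = 0.02429/13.5 = 0.001799 hr
W = Wq + 1/μ = 0.001799 + 0.13495 = 0.13675 hr

Final: 0.13675 hr


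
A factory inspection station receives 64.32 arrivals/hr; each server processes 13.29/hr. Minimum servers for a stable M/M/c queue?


Stability requires cμ > λ ⇔ c > λ/μ.
λ/μ = 64.32/13.29 = 4.8397
Minimum integer c = ⌊4.8397⌋ + 1 = 5
Check: 5·13.29 = 66.45 > 64.32, while 4·13.29 = 53.16 ≤ 64.32

Final: 5 servers


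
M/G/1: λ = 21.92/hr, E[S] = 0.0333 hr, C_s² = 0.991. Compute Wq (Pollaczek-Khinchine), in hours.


ρ = λ·E[S] = 21.92·0.0333 = 0.7299
E[S²] = E[S]²(1+C_s²) = 0.0333²·(1+0.991) = 0.002208
Wq = λ·E[S²]/(2(1−ρ)) = 21.92·0.002208/(2·0.2701) = 0.08960 hr

Final: 0.08960 hr


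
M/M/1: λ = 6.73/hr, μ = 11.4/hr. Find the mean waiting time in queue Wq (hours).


ρ = 6.73/11.4 = 0.5904
Wq = ρ/(μ−λ) = 0.5904/(11.4 − 6.73) = 0.5904/4.67 = 0.1264 hr

Final: 0.1264 hr


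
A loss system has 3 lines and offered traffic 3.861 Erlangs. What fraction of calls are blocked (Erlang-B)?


B(c,a) = (a^c/c!) / Σ_{k=0}^{c} a^k/k!
a^3/3! = 9.592861
Σ terms (k=0..3): 1.00000 + 3.86100 + 7.45366 + 9.59286 = 21.907522
B = 9.592861/21.907522 = 0.437880

Final: 0.437880


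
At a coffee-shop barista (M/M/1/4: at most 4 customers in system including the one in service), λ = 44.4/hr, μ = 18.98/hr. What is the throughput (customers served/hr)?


ρ = 2.3393; P_K = (1−ρ)ρ^4/(1−ρ^5) = 0.580813
λ_eff = λ(1 − P_K) = 44.4·(1 − 0.580813) = 44.4·0.419187 = 18.6119 /hr

Final: 18.6119 /hr


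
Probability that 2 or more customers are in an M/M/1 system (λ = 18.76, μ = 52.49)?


ρ = 18.76/52.49 = 0.3574
P(N ≥ n) = ρ^n = 0.3574^2 = 0.127736

Final: 0.127736


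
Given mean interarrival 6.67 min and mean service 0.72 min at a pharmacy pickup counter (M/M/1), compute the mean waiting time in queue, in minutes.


λ = 60/6.67 = 8.9955 /hr
μ = 60/0.72 = 83.3333 /hr
ρ = λ/μ = 8.9955/83.3333 = 0.1079
Wq = ρ/(μ−λ) = 0.1079/(83.3333−8.9955) = 0.001452 hr
In minutes: 0.001452·60 = 0.08713 min

Final: 0.08713 min


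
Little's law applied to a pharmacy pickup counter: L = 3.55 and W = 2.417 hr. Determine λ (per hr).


λ = L/W = 3.55/2.417 = 1.4688 /hr

Final: 1.4688 /hr


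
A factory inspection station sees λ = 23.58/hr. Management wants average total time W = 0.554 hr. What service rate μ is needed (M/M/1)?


W = 1/(μ−λ) ⇒ μ − λ = 1/W = 1/0.554 = 1.8051
μ = λ + 1/W = 23.58 + 1.8051 = 25.3851 per hr

Final: 25.3851 /hr


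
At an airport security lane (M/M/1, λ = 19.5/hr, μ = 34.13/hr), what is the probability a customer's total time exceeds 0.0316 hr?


W ~ Exponential(μ−λ) for M/M/1.
μ − λ = 34.13 − 19.5 = 14.6300
P(W > t) = e^{−(μ−λ)t} = e^{−0.4623} = 0.629828

Final: 0.629828


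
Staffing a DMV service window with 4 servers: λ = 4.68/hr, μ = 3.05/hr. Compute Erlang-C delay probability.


a = λ/μ = 1.5344; ρ = a/4 = 0.3836
P₀ = 0.213287 (from M/M/c formula)
C(c,a) = [a^c/(c!(1−ρ))]·P₀ = [5.54350/(24·0.6164)]·0.213287
= 0.37473·0.213287 = 0.079925

Final: 0.079925


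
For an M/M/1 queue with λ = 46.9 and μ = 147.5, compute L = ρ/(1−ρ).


ρ = λ/μ = 46.9/147.5 = 0.3180
L = ρ/(1−ρ) = 0.3180/(1 − 0.3180) = 0.3180/0.6820 = 0.4662

Final: 0.4662


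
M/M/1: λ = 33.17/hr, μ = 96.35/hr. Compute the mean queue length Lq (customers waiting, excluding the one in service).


ρ = 33.17/96.35 = 0.3443
Lq = ρ²/(1−ρ) = 0.1185/0.6557 = 0.1807

Final: 0.1807


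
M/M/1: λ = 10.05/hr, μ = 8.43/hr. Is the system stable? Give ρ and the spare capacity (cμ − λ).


Total capacity cμ = 1·8.43 = 8.43/hr
ρ = λ/(cμ) = 10.05/8.43 = 1.1922
Stable ⇔ ρ < 1: NO
Spare capacity = cμ − λ = 8.43 − 10.05 = -1.62/hr

Final: ρ = 1.1922; unstable; margin = -1.62/hr


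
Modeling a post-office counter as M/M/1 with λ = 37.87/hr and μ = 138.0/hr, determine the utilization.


ρ = λ/μ = 37.87/138.0 = 0.2744

Final: 0.2744


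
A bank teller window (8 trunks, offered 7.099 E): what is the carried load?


B(8,7.099) = 0.184514 (Erlang-B)
Carried load = a(1 − B) = 7.099·(1 − 0.184514) = 7.099·0.815486 = 5.7891 E

Final: 5.7891 Erlangs


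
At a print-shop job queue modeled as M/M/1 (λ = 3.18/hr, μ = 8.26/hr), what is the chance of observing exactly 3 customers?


ρ = 3.18/8.26 = 0.3850
P_n = (1−ρ)·ρ^n = (1 − 0.3850)·0.3850^3 = 0.6150·0.057061 = 0.035093

Final: 0.035093


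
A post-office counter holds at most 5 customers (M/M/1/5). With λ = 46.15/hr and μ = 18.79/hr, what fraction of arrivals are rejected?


ρ = λ/μ = 46.15/18.79 = 2.4561
P_K = (1−ρ)ρ^K/(1−ρ^(K+1)) = (-1.4561·89.376764)/(1 − 219.517704)
= -130.140940/-218.517704 = 0.595562

Final: 0.595562


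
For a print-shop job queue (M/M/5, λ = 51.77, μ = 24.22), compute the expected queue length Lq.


a = λ/μ = 2.1375; ρ = a/5 = 0.4275
P₀ = 0.116702
Lq = P₀·a^c·ρ / (c!·(1−ρ)²) = 0.116702·44.61903·0.4275/(120·0.32776)
= 0.05660

Final: 0.05660


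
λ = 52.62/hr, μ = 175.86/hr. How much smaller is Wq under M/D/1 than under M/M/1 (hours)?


ρ = 52.62/175.86 = 0.2992
Wq(M/M/1) = ρ/(μ−λ) = 0.2992/123.24 = 0.002428 hr
Wq(M/D/1) = ρ/(2(μ−λ)) = 0.001214 hr
Savings = 0.002428 − 0.001214 = 0.001214 hr

Final: 0.001214 hr


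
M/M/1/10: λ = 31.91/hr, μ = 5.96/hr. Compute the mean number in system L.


ρ = 31.91/5.96 = 5.3540
L = ρ[1 − (K+1)ρ^K + Kρ^(K+1)] / [(1−ρ)(1−ρ^(K+1))]
Numerator: 5.3540·(1 − 11·19355546.789087 + 10·103630117.120768) = 4408453007.837165
Denominator: (-4.3540)·(-103630116.120768) = 451208307.606364
L = 4408453007.837165/451208307.606364 = 9.7703

Final: 9.7703


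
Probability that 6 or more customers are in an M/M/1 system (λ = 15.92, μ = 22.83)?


ρ = 15.92/22.83 = 0.6973
P(N ≥ n) = ρ^n = 0.6973^6 = 0.114980

Final: 0.114980


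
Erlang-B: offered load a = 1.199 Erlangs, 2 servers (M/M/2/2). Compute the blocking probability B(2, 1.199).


B(c,a) = (a^c/c!) / Σ_{k=0}^{c} a^k/k!
a^2/2! = 0.718801
Σ terms (k=0..2): 1.00000 + 1.19900 + 0.71880 = 2.917801
B = 0.718801/2.917801 = 0.246350

Final: 0.246350


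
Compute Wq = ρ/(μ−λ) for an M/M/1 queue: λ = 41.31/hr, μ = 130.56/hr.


ρ = 41.31/130.56 = 0.3164
Wq = ρ/(μ−λ) = 0.3164/(130.56 − 41.31) = 0.3164/89.25 = 0.003545 hr

Final: 0.003545 hr


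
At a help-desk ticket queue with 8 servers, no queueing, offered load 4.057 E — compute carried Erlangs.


B(8,4.057) = 0.032236 (Erlang-B)
Carried load = a(1 − B) = 4.057·(1 − 0.032236) = 4.057·0.967764 = 3.9262 E

Final: 3.9262 Erlangs


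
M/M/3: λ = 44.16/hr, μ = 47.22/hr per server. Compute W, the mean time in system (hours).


a = 0.9352; ρ = 0.3117; P₀ = 0.389021
Lq = P₀·a^c·ρ/(c!(1−ρ)²) = 0.03490
Wq = Lq/λ = 0.03490/44.16 = 0.0007903 hr
W = Wq + 1/μ = 0.0007903 + 0.02118 = 0.02197 hr

Final: 0.02197 hr


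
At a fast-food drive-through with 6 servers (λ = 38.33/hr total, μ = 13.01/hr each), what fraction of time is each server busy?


ρ = λ/(cμ) = 38.33/(6·13.01) = 38.33/78.06 = 0.4910

Final: 0.4910


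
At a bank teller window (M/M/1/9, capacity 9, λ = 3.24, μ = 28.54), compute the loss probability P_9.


ρ = λ/μ = 3.24/28.54 = 0.1135
P_K = (1−ρ)ρ^K/(1−ρ^(K+1)) = (0.8865·0.000000003132)/(1 − 3.556e-10)
= 0.000000002776/1.000000 = 0.000000002776

Final: 0.000000002776


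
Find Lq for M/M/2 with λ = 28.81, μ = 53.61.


a = λ/μ = 0.5374; ρ = a/2 = 0.2687
P₀ = 0.576417
Lq = P₀·a^c·ρ / (c!·(1−ρ)²) = 0.576417·0.28880·0.2687/(2·0.53480)
= 0.04182

Final: 0.04182


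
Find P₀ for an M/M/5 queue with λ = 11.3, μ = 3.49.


a = λ/μ = 11.3/3.49 = 3.2378; ρ = a/c = 0.6476
Σ_{k=0}^{4} a^k/k! (terms k=0..4) = 1.00000 + 3.23782 + 5.24175 + 5.65728 + 4.57932 = 19.71617
Tail: a^5/(5!(1−ρ)) = 355.84845/(120·0.3524) = 8.41403
P₀ = 1/(19.71617 + 8.41403) = 1/28.13020 = 0.035549

Final: 0.035549


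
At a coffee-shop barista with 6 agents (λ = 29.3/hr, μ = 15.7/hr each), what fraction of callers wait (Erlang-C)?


a = λ/μ = 1.8662; ρ = a/6 = 0.3110
P₀ = 0.154554 (from M/M/c formula)
C(c,a) = [a^c/(c!(1−ρ))]·P₀ = [42.24816/(720·0.6890)]·0.154554
= 0.08517·0.154554 = 0.013163

Final: 0.013163


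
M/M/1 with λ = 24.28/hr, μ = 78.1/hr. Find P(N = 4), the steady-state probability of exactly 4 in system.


ρ = 24.28/78.1 = 0.3109
P_n = (1−ρ)·ρ^n = (1 − 0.3109)·0.3109^4 = 0.6891·0.009341 = 0.006437

Final: 0.006437


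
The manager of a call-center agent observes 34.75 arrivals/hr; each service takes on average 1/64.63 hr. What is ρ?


ρ = λ/μ = 34.75/64.63 = 0.5377

Final: 0.5377


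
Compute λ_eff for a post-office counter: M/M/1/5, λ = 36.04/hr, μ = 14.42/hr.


ρ = 2.4993; P_K = (1−ρ)ρ^5/(1−ρ^6) = 0.602360
λ_eff = λ(1 − P_K) = 36.04·(1 − 0.602360) = 36.04·0.397640 = 14.3309 /hr

Final: 14.3309 /hr


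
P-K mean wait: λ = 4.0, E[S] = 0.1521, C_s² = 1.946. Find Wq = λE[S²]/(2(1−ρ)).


ρ = λ·E[S] = 4.0·0.1521 = 0.6084
E[S²] = E[S]²(1+C_s²) = 0.1521²·(1+1.946) = 0.068154
Wq = λ·E[S²]/(2(1−ρ)) = 4.0·0.068154/(2·0.3916) = 0.34808 hr

Final: 0.34808 hr


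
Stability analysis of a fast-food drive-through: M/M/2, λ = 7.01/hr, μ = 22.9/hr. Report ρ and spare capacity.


Total capacity cμ = 2·22.9 = 45.80/hr
ρ = λ/(cμ) = 7.01/45.80 = 0.1531
Stable ⇔ ρ < 1: YES
Spare capacity = cμ − λ = 45.80 − 7.01 = 38.79/hr

Final: ρ = 0.1531; stable; margin = 38.79/hr


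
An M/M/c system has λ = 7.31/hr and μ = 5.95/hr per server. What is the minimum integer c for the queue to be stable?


Stability requires cμ > λ ⇔ c > λ/μ.
λ/μ = 7.31/5.95 = 1.2286
Minimum integer c = ⌊1.2286⌋ + 1 = 2
Check: 2·5.95 = 11.90 > 7.31, while 1·5.95 = 5.95 ≤ 7.31

Final: 2 servers


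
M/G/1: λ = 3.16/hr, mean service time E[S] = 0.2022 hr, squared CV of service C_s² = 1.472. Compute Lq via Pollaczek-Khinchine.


ρ = λ·E[S] = 3.16·0.2022 = 0.6390
Lq = ρ²(1+C_s²)/(2(1−ρ)) = 0.4083·(1+1.472)/(2·0.3610)
= 0.4083·2.4720/0.7221 = 1.39762

Final: 1.39762


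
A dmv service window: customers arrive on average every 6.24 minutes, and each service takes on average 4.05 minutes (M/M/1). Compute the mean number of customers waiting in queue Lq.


λ = 60/6.24 = 9.6154 /hr
μ = 60/4.05 = 14.8148 /hr
ρ = λ/μ = 9.6154/14.8148 = 0.6490
Lq = ρ²/(1−ρ) = 0.4213/0.3510 = 1.2003

Final: 1.2003


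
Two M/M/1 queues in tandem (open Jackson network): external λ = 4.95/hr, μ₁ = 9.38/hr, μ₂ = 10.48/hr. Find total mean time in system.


Each node sees arrival rate λ = 4.95/hr (tandem ⇒ throughput preserved).
W₁ = 1/(μ₁−λ) = 1/(9.38−4.95) = 0.22573 hr
W₂ = 1/(μ₂−λ) = 1/(10.48−4.95) = 0.18083 hr
W_total = W₁ + W₂ = 0.22573 + 0.18083 = 0.40657 hr

Final: 0.40657 hr


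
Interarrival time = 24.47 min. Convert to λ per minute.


λ = 1/(interarrival time) in consistent units.
1 minute = 1 min, so λ = 1/24.47 = 0.04087 per minute

Final: 0.04087 /min


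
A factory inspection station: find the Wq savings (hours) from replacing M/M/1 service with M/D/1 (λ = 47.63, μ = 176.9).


ρ = 47.63/176.9 = 0.2692
Wq(M/M/1) = ρ/(μ−λ) = 0.2692/129.27 = 0.002083 hr
Wq(M/D/1) = ρ/(2(μ−λ)) = 0.001041 hr
Savings = 0.002083 − 0.001041 = 0.001041 hr

Final: 0.001041 hr


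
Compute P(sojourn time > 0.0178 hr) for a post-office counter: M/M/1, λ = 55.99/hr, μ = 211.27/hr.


W ~ Exponential(μ−λ) for M/M/1.
μ − λ = 211.27 − 55.99 = 155.2800
P(W > t) = e^{−(μ−λ)t} = e^{−2.7640} = 0.063040

Final: 0.063040


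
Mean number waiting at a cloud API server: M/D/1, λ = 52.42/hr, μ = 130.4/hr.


ρ = 52.42/130.4 = 0.4020
M/D/1: Lq = ρ²/(2(1−ρ)) = 0.1616/(2·0.5980) = 0.13511

Final: 0.13511


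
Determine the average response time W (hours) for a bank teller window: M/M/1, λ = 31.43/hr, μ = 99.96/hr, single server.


W = 1/(μ−λ) = 1/(99.96 − 31.43) = 1/68.53 = 0.01459 hr

Final: 0.01459 hr


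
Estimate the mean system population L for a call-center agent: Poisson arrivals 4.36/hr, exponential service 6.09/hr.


ρ = λ/μ = 4.36/6.09 = 0.7159
L = ρ/(1−ρ) = 0.7159/(1 − 0.7159) = 0.7159/0.2841 = 2.5202

Final: 2.5202


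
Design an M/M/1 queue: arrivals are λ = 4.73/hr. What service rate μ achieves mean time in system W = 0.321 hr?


W = 1/(μ−λ) ⇒ μ − λ = 1/W = 1/0.321 = 3.1153
μ = λ + 1/W = 4.73 + 3.1153 = 7.8453 per hr

Final: 7.8453 /hr


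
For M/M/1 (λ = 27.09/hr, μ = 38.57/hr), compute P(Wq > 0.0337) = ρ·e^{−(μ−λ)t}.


ρ = 27.09/38.57 = 0.7024
P(Wq > t) = ρ·e^{−(μ−λ)t} = 0.7024·e^{−0.3869}
= 0.7024·0.679175 = 0.477025

Final: 0.477025


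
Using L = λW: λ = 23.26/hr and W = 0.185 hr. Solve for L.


L = λW = 23.26·0.185 = 4.3031

Final: 4.3031


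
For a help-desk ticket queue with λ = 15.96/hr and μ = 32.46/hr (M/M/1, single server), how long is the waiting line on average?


ρ = 15.96/32.46 = 0.4917
Lq = ρ²/(1−ρ) = 0.2418/0.5083 = 0.4756

Final: 0.4756


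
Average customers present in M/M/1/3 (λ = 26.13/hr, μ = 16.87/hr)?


ρ = 26.13/16.87 = 1.5489
L = ρ[1 − (K+1)ρ^K + Kρ^(K+1)] / [(1−ρ)(1−ρ^(K+1))]
Numerator: 1.5489·(1 − 4·3.715977 + 3·5.755689) = 5.271166
Denominator: (-0.5489)·(-4.755689) = 2.610414
L = 5.271166/2.610414 = 2.0193

Final: 2.0193


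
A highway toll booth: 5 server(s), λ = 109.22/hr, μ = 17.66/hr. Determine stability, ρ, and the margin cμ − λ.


Total capacity cμ = 5·17.66 = 88.30/hr
ρ = λ/(cμ) = 109.22/88.30 = 1.2369
Stable ⇔ ρ < 1: NO
Spare capacity = cμ − λ = 88.30 − 109.22 = -20.92/hr

Final: ρ = 1.2369; unstable; margin = -20.92/hr


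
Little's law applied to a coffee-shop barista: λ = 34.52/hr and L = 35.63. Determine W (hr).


W = L/λ = 35.63/34.52 = 1.0322 hr

Final: 1.0322 hr


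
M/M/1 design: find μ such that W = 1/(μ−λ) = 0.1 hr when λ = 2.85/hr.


W = 1/(μ−λ) ⇒ μ − λ = 1/W = 1/0.1 = 10.0000
μ = λ + 1/W = 2.85 + 10.0000 = 12.8500 per hr

Final: 12.8500 /hr


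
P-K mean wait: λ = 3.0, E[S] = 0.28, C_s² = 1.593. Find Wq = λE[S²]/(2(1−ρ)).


ρ = λ·E[S] = 3.0·0.28 = 0.8400
E[S²] = E[S]²(1+C_s²) = 0.28²·(1+1.593) = 0.203291
Wq = λ·E[S²]/(2(1−ρ)) = 3.0·0.203291/(2·0.1600) = 1.90586 hr

Final: 1.90586 hr


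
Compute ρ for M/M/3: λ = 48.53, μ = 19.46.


ρ = λ/(cμ) = 48.53/(3·19.46) = 48.53/58.38 = 0.8313

Final: 0.8313


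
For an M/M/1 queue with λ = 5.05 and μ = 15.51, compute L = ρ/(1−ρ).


ρ = λ/μ = 5.05/15.51 = 0.3256
L = ρ/(1−ρ) = 0.3256/(1 − 0.3256) = 0.3256/0.6744 = 0.4828

Final: 0.4828


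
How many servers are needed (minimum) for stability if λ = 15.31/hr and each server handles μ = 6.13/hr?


Stability requires cμ > λ ⇔ c > λ/μ.
λ/μ = 15.31/6.13 = 2.4976
Minimum integer c = ⌊2.4976⌋ + 1 = 3
Check: 3·6.13 = 18.39 > 15.31, while 2·6.13 = 12.26 ≤ 15.31

Final: 3 servers


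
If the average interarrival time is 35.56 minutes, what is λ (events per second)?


λ = 1/(interarrival time) in consistent units.
1 second = 0.0166667 min, so λ = 0.0166667/35.56 = 0.0004687 per second

Final: 0.0004687 /sec


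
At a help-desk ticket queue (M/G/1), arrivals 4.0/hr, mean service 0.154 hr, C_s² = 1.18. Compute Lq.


ρ = λ·E[S] = 4.0·0.154 = 0.6160
Lq = ρ²(1+C_s²)/(2(1−ρ)) = 0.3795·(1+1.18)/(2·0.3840)
= 0.3795·2.1800/0.7680 = 1.07710

Final: 1.07710


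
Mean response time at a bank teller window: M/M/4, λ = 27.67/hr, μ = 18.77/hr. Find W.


a = 1.4742; ρ = 0.3685; P₀ = 0.226949
Lq = P₀·a^c·ρ/(c!(1−ρ)²) = 0.04128
Wq = Lq/λ = 0.04128/27.67 = 0.001492 hr
W = Wq + 1/μ = 0.001492 + 0.05328 = 0.05477 hr

Final: 0.05477 hr


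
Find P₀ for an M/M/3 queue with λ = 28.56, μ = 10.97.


a = λ/μ = 28.56/10.97 = 2.6035; ρ = a/c = 0.8678
Σ_{k=0}^{2} a^k/k! (terms k=0..2) = 1.00000 + 2.60346 + 3.38901 = 6.99248
Tail: a^3/(3!(1−ρ)) = 17.64634/(6·0.1322) = 22.25062
P₀ = 1/(6.99248 + 22.25062) = 1/29.24310 = 0.034196

Final: 0.034196


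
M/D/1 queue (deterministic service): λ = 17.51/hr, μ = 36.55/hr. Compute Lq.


ρ = 17.51/36.55 = 0.4791
M/D/1: Lq = ρ²/(2(1−ρ)) = 0.2295/(2·0.5209) = 0.22029

Final: 0.22029


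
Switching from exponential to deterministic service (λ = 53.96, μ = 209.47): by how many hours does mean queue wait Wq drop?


ρ = 53.96/209.47 = 0.2576
Wq(M/M/1) = ρ/(μ−λ) = 0.2576/155.51 = 0.001657 hr
Wq(M/D/1) = ρ/(2(μ−λ)) = 0.0008283 hr
Savings = 0.001657 − 0.0008283 = 0.0008283 hr

Final: 0.0008283 hr


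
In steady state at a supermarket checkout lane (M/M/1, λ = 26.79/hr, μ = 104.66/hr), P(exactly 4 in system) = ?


ρ = 26.79/104.66 = 0.2560
P_n = (1−ρ)·ρ^n = (1 − 0.2560)·0.2560^4 = 0.7440·0.004293 = 0.003194

Final: 0.003194


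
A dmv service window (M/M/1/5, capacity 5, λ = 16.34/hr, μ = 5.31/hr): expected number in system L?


ρ = 16.34/5.31 = 3.0772
L = ρ[1 − (K+1)ρ^K + Kρ^(K+1)] / [(1−ρ)(1−ρ^(K+1))]
Numerator: 3.0772·(1 − 6·275.922843 + 5·849.073305) = 7972.533618
Denominator: (-2.0772)·(-848.073305) = 1761.628729
L = 7972.533618/1761.628729 = 4.5257

Final: 4.5257


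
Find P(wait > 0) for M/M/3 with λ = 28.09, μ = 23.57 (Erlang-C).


a = λ/μ = 1.1918; ρ = a/3 = 0.3973
P₀ = 0.296738 (from M/M/c formula)
C(c,a) = [a^c/(c!(1−ρ))]·P₀ = [1.69269/(6·0.6027)]·0.296738
= 0.46805·0.296738 = 0.138888

Final: 0.138888


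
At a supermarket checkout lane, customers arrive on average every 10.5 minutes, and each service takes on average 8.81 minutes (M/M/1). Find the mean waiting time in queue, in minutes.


λ = 60/10.5 = 5.7143 /hr
μ = 60/8.81 = 6.8104 /hr
ρ = λ/μ = 5.7143/6.8104 = 0.8390
Wq = ρ/(μ−λ) = 0.8390/(6.8104−5.7143) = 0.76544 hr
In minutes: 0.76544·60 = 45.927 min

Final: 45.927 min


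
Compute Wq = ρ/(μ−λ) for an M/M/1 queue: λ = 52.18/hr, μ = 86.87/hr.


ρ = 52.18/86.87 = 0.6007
Wq = ρ/(μ−λ) = 0.6007/(86.87 − 52.18) = 0.6007/34.69 = 0.01732 hr

Final: 0.01732 hr


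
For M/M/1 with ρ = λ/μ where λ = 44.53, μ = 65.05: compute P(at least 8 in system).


ρ = 44.53/65.05 = 0.6846
P(N ≥ n) = ρ^n = 0.6846^8 = 0.048222

Final: 0.048222


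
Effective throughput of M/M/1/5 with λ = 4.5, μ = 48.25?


ρ = 0.09326; P_K = (1−ρ)ρ^5/(1−ρ^6) = 0.000006398
λ_eff = λ(1 − P_K) = 4.5·(1 − 0.000006398) = 4.5·0.999994 = 4.5000 /hr

Final: 4.5000 /hr


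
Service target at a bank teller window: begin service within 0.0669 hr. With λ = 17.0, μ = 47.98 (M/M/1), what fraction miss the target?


ρ = 17.0/47.98 = 0.3543
P(Wq > t) = ρ·e^{−(μ−λ)t} = 0.3543·e^{−2.0726}
= 0.3543·0.125863 = 0.044595

Final: 0.044595


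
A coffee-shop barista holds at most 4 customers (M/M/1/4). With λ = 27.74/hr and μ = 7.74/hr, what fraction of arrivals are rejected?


ρ = λ/μ = 27.74/7.74 = 3.5840
P_K = (1−ρ)ρ^K/(1−ρ^(K+1)) = (-2.5840·164.991657)/(1 − 591.326688)
= -426.335031/-590.326688 = 0.722202

Final: 0.722202


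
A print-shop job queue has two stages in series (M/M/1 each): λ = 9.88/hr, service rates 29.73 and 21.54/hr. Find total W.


Each node sees arrival rate λ = 9.88/hr (tandem ⇒ throughput preserved).
W₁ = 1/(μ₁−λ) = 1/(29.73−9.88) = 0.05038 hr
W₂ = 1/(μ₂−λ) = 1/(21.54−9.88) = 0.08576 hr
W_total = W₁ + W₂ = 0.05038 + 0.08576 = 0.13614 hr

Final: 0.13614 hr


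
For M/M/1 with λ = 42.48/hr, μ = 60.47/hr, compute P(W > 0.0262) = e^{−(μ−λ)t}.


W ~ Exponential(μ−λ) for M/M/1.
μ − λ = 60.47 − 42.48 = 17.9900
P(W > t) = e^{−(μ−λ)t} = e^{−0.4713} = 0.624167

Final: 0.624167


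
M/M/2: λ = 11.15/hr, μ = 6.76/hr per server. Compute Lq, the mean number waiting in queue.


a = λ/μ = 1.6494; ρ = a/2 = 0.8247
P₀ = 0.096068
Lq = P₀·a^c·ρ / (c!·(1−ρ)²) = 0.096068·2.72055·0.8247/(2·0.03073)
= 3.50720

Final: 3.50720


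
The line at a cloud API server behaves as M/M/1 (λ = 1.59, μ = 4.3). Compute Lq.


ρ = 1.59/4.3 = 0.3698
Lq = ρ²/(1−ρ) = 0.1367/0.6302 = 0.2169

Final: 0.2169


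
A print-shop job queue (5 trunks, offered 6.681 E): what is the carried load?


B(5,6.681) = 0.405366 (Erlang-B)
Carried load = a(1 − B) = 6.681·(1 − 0.405366) = 6.681·0.594634 = 3.9728 E

Final: 3.9728 Erlangs


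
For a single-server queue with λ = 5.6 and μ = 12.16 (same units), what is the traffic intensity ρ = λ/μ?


ρ = λ/μ = 5.6/12.16 = 0.4605

Final: 0.4605


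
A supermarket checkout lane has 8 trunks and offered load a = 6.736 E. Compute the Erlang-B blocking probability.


B(c,a) = (a^c/c!) / Σ_{k=0}^{c} a^k/k!
a^8/8! = 105.122603
Σ terms (k=0..8): 1.00000 + 6.73600 + 22.68685 + 50.93954 + 85.78218 + 115.56575 + 129.74182 + 124.84870 + 105.12260 = 642.423430
B = 105.122603/642.423430 = 0.163634

Final: 0.163634


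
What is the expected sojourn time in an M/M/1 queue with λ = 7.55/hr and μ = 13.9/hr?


W = 1/(μ−λ) = 1/(13.9 − 7.55) = 1/6.35 = 0.1575 hr

Final: 0.1575 hr


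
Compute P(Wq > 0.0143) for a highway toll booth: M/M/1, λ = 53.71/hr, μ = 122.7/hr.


ρ = 53.71/122.7 = 0.4377
P(Wq > t) = ρ·e^{−(μ−λ)t} = 0.4377·e^{−0.9866}
= 0.4377·0.372858 = 0.163213

Final: 0.163213


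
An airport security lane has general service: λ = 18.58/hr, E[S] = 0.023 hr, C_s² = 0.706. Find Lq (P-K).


ρ = λ·E[S] = 18.58·0.023 = 0.4273
Lq = ρ²(1+C_s²)/(2(1−ρ)) = 0.1826·(1+0.706)/(2·0.5727)
= 0.1826·1.7060/1.1453 = 0.27202

Final: 0.27202


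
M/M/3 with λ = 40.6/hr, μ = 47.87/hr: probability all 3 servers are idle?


a = λ/μ = 40.6/47.87 = 0.8481; ρ = a/c = 0.2827
Σ_{k=0}^{2} a^k/k! (terms k=0..2) = 1.00000 + 0.84813 + 0.35966 = 2.20779
Tail: a^3/(3!(1−ρ)) = 0.61008/(6·0.7173) = 0.14176
P₀ = 1/(2.20779 + 0.14176) = 1/2.34955 = 0.425614

Final: 0.425614


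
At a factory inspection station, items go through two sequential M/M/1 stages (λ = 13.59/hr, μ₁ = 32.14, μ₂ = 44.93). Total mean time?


Each node sees arrival rate λ = 13.59/hr (tandem ⇒ throughput preserved).
W₁ = 1/(μ₁−λ) = 1/(32.14−13.59) = 0.05391 hr
W₂ = 1/(μ₂−λ) = 1/(44.93−13.59) = 0.03191 hr
W_total = W₁ + W₂ = 0.05391 + 0.03191 = 0.08582 hr

Final: 0.08582 hr


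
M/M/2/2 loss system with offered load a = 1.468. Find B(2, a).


B(c,a) = (a^c/c!) / Σ_{k=0}^{c} a^k/k!
a^2/2! = 1.077512
Σ terms (k=0..2): 1.00000 + 1.46800 + 1.07751 = 3.545512
B = 1.077512/3.545512 = 0.303909

Final: 0.303909


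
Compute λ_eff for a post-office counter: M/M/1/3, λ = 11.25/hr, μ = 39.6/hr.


ρ = 0.2841; P_K = (1−ρ)ρ^3/(1−ρ^4) = 0.016522
λ_eff = λ(1 − P_K) = 11.25·(1 − 0.016522) = 11.25·0.983478 = 11.0641 /hr

Final: 11.0641 /hr


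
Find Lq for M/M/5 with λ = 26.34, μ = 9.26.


a = λ/μ = 2.8445; ρ = a/5 = 0.5689
P₀ = 0.055391
Lq = P₀·a^c·ρ / (c!·(1−ρ)²) = 0.055391·186.21897·0.5689/(120·0.18585)
= 0.26312

Final: 0.26312


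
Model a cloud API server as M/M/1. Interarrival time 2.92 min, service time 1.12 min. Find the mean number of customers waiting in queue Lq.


λ = 60/2.92 = 20.5479 /hr
μ = 60/1.12 = 53.5714 /hr
ρ = λ/μ = 20.5479/53.5714 = 0.3836
Lq = ρ²/(1−ρ) = 0.1471/0.6164 = 0.2387

Final: 0.2387


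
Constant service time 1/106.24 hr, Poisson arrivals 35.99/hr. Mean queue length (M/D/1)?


ρ = 35.99/106.24 = 0.3388
M/D/1: Lq = ρ²/(2(1−ρ)) = 0.1148/(2·0.6612) = 0.08678

Final: 0.08678


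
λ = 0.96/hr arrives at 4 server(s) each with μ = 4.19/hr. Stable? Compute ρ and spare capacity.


Total capacity cμ = 4·4.19 = 16.76/hr
ρ = λ/(cμ) = 0.96/16.76 = 0.05728
Stable ⇔ ρ < 1: YES
Spare capacity = cμ − λ = 16.76 − 0.96 = 15.80/hr

Final: ρ = 0.05728; stable; margin = 15.80/hr


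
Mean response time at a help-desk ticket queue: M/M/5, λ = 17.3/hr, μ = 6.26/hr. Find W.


a = 2.7636; ρ = 0.5527; P₀ = 0.060483
Lq = P₀·a^c·ρ/(c!(1−ρ)²) = 0.22446
Wq = Lq/λ = 0.22446/17.3 = 0.01297 hr
W = Wq + 1/μ = 0.01297 + 0.15974 = 0.17272 hr

Final: 0.17272 hr


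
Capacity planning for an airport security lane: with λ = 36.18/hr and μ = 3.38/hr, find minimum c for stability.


Stability requires cμ > λ ⇔ c > λ/μ.
λ/μ = 36.18/3.38 = 10.7041
Minimum integer c = ⌊10.7041⌋ + 1 = 11
Check: 11·3.38 = 37.18 > 36.18, while 10·3.38 = 33.80 ≤ 36.18

Final: 11 servers


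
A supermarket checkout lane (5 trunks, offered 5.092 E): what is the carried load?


B(5,5.092) = 0.292288 (Erlang-B)
Carried load = a(1 − B) = 5.092·(1 − 0.292288) = 5.092·0.707712 = 3.6037 E

Final: 3.6037 Erlangs


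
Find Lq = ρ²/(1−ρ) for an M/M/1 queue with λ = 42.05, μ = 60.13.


ρ = 42.05/60.13 = 0.6993
Lq = ρ²/(1−ρ) = 0.4890/0.3007 = 1.6265

Final: 1.6265


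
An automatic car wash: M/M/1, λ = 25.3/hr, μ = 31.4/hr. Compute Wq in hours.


ρ = 25.3/31.4 = 0.8057
Wq = ρ/(μ−λ) = 0.8057/(31.4 − 25.3) = 0.8057/6.10 = 0.1321 hr

Final: 0.1321 hr


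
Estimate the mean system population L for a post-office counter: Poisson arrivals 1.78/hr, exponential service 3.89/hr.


ρ = λ/μ = 1.78/3.89 = 0.4576
L = ρ/(1−ρ) = 0.4576/(1 − 0.4576) = 0.4576/0.5424 = 0.8436

Final: 0.8436


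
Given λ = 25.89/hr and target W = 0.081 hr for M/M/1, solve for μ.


W = 1/(μ−λ) ⇒ μ − λ = 1/W = 1/0.081 = 12.3457
μ = λ + 1/W = 25.89 + 12.3457 = 38.2357 per hr

Final: 38.2357 /hr


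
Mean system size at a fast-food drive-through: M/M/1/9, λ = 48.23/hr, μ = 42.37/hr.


ρ = 48.23/42.37 = 1.1383
L = ρ[1 − (K+1)ρ^K + Kρ^(K+1)] / [(1−ρ)(1−ρ^(K+1))]
Numerator: 1.1383·(1 − 10·3.208700 + 9·3.652481) = 2.032245
Denominator: (-0.1383)·(-2.652481) = 0.366852
L = 2.032245/0.366852 = 5.5397

Final: 5.5397


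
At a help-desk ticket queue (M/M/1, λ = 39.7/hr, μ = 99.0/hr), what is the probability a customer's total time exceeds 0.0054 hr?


W ~ Exponential(μ−λ) for M/M/1.
μ − λ = 99.0 − 39.7 = 59.3000
P(W > t) = e^{−(μ−λ)t} = e^{−0.3202} = 0.725989

Final: 0.725989


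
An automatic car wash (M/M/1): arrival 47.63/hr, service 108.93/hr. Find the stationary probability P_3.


ρ = 47.63/108.93 = 0.4373
P_n = (1−ρ)·ρ^n = (1 − 0.4373)·0.4373^3 = 0.5627·0.083599 = 0.047045

Final: 0.047045


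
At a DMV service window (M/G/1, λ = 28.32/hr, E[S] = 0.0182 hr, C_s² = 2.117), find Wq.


ρ = λ·E[S] = 28.32·0.0182 = 0.5154
E[S²] = E[S]²(1+C_s²) = 0.0182²·(1+2.117) = 0.001032
Wq = λ·E[S²]/(2(1−ρ)) = 28.32·0.001032/(2·0.4846) = 0.03017 hr

Final: 0.03017 hr


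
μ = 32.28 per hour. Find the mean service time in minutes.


Mean service time = 1/μ = 1/32.28 hour = 0.03098 hour
In minutes: 0.03098 × 60 = 1.8587 min

Final: 1.8587 min


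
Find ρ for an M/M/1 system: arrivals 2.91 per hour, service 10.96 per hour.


ρ = λ/μ = 2.91/10.96 = 0.2655

Final: 0.2655


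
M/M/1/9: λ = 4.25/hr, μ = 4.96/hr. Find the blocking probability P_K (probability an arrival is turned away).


ρ = λ/μ = 4.25/4.96 = 0.8569
P_K = (1−ρ)ρ^K/(1−ρ^(K+1)) = (0.1431·0.248980)/(1 − 0.213340)
= 0.035640/0.786660 = 0.045306

Final: 0.045306


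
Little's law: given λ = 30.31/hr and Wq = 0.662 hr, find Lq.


Lq = λWq = 30.31·0.662 = 20.0652

Final: 20.0652


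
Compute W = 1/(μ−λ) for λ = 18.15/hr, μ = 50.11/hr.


W = 1/(μ−λ) = 1/(50.11 − 18.15) = 1/31.96 = 0.03129 hr

Final: 0.03129 hr


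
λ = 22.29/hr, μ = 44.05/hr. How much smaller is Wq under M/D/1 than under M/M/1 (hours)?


ρ = 22.29/44.05 = 0.5060
Wq(M/M/1) = ρ/(μ−λ) = 0.5060/21.76 = 0.02325 hr
Wq(M/D/1) = ρ/(2(μ−λ)) = 0.01163 hr
Savings = 0.02325 − 0.01163 = 0.01163 hr

Final: 0.01163 hr


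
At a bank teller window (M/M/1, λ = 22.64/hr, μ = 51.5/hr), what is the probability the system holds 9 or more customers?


ρ = 22.64/51.5 = 0.4396
P(N ≥ n) = ρ^n = 0.4396^9 = 0.0006132

Final: 0.0006132


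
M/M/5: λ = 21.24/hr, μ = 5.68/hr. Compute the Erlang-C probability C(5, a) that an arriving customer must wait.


a = λ/μ = 3.7394; ρ = a/5 = 0.7479
P₀ = 0.018953 (from M/M/c formula)
C(c,a) = [a^c/(c!(1−ρ))]·P₀ = [731.19108/(120·0.2521)]·0.018953
= 24.16879·0.018953 = 0.458070

Final: 0.458070


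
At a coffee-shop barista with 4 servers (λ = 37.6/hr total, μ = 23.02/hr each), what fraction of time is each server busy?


ρ = λ/(cμ) = 37.6/(4·23.02) = 37.6/92.08 = 0.4083

Final: 0.4083


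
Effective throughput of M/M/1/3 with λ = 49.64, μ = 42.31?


ρ = 1.1732; P_K = (1−ρ)ρ^3/(1−ρ^4) = 0.312694
λ_eff = λ(1 − P_K) = 49.64·(1 − 0.312694) = 49.64·0.687306 = 34.1179 /hr

Final: 34.1179 /hr


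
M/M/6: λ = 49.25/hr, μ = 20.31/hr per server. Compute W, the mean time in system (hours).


a = 2.4249; ρ = 0.4042; P₀ = 0.088068
Lq = P₀·a^c·ρ/(c!(1−ρ)²) = 0.02831
Wq = Lq/λ = 0.02831/49.25 = 0.0005748 hr
W = Wq + 1/μ = 0.0005748 + 0.04924 = 0.04981 hr

Final: 0.04981 hr


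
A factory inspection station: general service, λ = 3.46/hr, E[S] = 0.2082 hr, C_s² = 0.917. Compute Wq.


ρ = λ·E[S] = 3.46·0.2082 = 0.7204
E[S²] = E[S]²(1+C_s²) = 0.2082²·(1+0.917) = 0.083097
Wq = λ·E[S²]/(2(1−ρ)) = 3.46·0.083097/(2·0.2796) = 0.51410 hr

Final: 0.51410 hr


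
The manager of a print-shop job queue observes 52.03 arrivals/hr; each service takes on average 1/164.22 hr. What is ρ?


ρ = λ/μ = 52.03/164.22 = 0.3168

Final: 0.3168


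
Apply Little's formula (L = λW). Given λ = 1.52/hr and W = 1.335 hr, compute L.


L = λW = 1.52·1.335 = 2.0292

Final: 2.0292


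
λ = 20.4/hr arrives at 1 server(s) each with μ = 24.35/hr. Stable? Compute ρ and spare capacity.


Total capacity cμ = 1·24.35 = 24.35/hr
ρ = λ/(cμ) = 20.4/24.35 = 0.8378
Stable ⇔ ρ < 1: YES
Spare capacity = cμ − λ = 24.35 − 20.4 = 3.95/hr

Final: ρ = 0.8378; stable; margin = 3.95/hr


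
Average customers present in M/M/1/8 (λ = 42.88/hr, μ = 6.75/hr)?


ρ = 42.88/6.75 = 6.3526
L = ρ[1 − (K+1)ρ^K + Kρ^(K+1)] / [(1−ρ)(1−ρ^(K+1))]
Numerator: 6.3526·(1 − 9·2652210.748856 + 8·16848414.357176) = 704613175.076643
Denominator: (-5.3526)·(-16848413.357176) = 90182692.532561
L = 704613175.076643/90182692.532561 = 7.8132

Final: 7.8132


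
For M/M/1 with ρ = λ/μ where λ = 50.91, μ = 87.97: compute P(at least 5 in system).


ρ = 50.91/87.97 = 0.5787
P(N ≥ n) = ρ^n = 0.5787^5 = 0.064915

Final: 0.064915


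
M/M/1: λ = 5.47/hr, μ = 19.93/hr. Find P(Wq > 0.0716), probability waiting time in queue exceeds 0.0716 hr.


ρ = 5.47/19.93 = 0.2745
P(Wq > t) = ρ·e^{−(μ−λ)t} = 0.2745·e^{−1.0353}
= 0.2745·0.355107 = 0.097463

Final: 0.097463
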